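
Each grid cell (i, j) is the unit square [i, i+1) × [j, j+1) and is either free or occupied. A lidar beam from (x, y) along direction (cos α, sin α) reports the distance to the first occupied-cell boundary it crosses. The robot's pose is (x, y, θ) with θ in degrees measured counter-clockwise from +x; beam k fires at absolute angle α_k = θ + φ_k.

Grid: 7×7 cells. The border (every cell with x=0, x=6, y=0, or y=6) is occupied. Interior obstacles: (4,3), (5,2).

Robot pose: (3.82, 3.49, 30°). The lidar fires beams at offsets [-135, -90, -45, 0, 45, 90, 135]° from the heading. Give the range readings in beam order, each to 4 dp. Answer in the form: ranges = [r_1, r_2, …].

ranges = [2.5778, 0.3600, 0.1863, 0.2078, 2.5985, 2.8983, 2.9195]

beam 1: φ=-135°, α=255°
  d=(-0.2588,-0.9659)  start (3,3)  tX=3.1682 tY=0.5073  stride 1/|dx|=3.8637 1/|dy|=1.0353
    cross y-line → (3,2), t=0.5073
    cross y-line → (3,1), t=1.5426
    cross y-line → (3,0), t=2.5778 (wall)
  → r_1 = 2.5778
beam 2: φ=-90°, α=300°
  d=(0.5000,-0.8660)  start (3,3)  tX=0.3600 tY=0.5658  stride 1/|dx|=2.0000 1/|dy|=1.1547
    cross x-line → (4,3), t=0.3600 (wall)
  → r_2 = 0.3600
beam 3: φ=-45°, α=345°
  d=(0.9659,-0.2588)  start (3,3)  tX=0.1863 tY=1.8932  stride 1/|dx|=1.0353 1/|dy|=3.8637
    cross x-line → (4,3), t=0.1863 (wall)
  → r_3 = 0.1863
beam 4: φ=0°, α=30°
  d=(0.8660,0.5000)  start (3,3)  tX=0.2078 tY=1.0200  stride 1/|dx|=1.1547 1/|dy|=2.0000
    cross x-line → (4,3), t=0.2078 (wall)
  → r_4 = 0.2078
beam 5: φ=45°, α=75°
  d=(0.2588,0.9659)  start (3,3)  tX=0.6955 tY=0.5280  stride 1/|dx|=3.8637 1/|dy|=1.0353
    cross y-line → (3,4), t=0.5280
    cross x-line → (4,4), t=0.6955
    cross y-line → (4,5), t=1.5633
    cross y-line → (4,6), t=2.5985 (wall)
  → r_5 = 2.5985
beam 6: φ=90°, α=120°
  d=(-0.5000,0.8660)  start (3,3)  tX=1.6400 tY=0.5889  stride 1/|dx|=2.0000 1/|dy|=1.1547
    cross y-line → (3,4), t=0.5889
    cross x-line → (2,4), t=1.6400
    cross y-line → (2,5), t=1.7436
    cross y-line → (2,6), t=2.8983 (wall)
  → r_6 = 2.8983
beam 7: φ=135°, α=165°
  d=(-0.9659,0.2588)  start (3,3)  tX=0.8489 tY=1.9705  stride 1/|dx|=1.0353 1/|dy|=3.8637
    cross x-line → (2,3), t=0.8489
    cross x-line → (1,3), t=1.8842
    cross y-line → (1,4), t=1.9705
    cross x-line → (0,4), t=2.9195 (wall)
  → r_7 = 2.9195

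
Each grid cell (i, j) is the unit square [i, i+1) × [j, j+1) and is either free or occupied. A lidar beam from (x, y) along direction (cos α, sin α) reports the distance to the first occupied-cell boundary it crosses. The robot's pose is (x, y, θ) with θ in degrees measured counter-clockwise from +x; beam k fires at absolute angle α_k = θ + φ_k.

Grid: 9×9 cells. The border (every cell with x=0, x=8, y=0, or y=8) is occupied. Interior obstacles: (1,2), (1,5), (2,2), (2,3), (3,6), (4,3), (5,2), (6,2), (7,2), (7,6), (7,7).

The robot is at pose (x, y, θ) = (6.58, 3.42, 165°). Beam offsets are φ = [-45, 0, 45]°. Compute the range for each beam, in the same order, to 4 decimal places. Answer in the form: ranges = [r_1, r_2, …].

beam 1: φ=-45°, α=120°
  d=(-0.5000,0.8660)  start (6,3)  tX=1.1600 tY=0.6697  stride 1/|dx|=2.0000 1/|dy|=1.1547
    cross y-line → (6,4), t=0.6697
    cross x-line → (5,4), t=1.1600
    cross y-line → (5,5), t=1.8244
    cross y-line → (5,6), t=2.9791
    cross x-line → (4,6), t=3.1600
    cross y-line → (4,7), t=4.1338
    cross x-line → (3,7), t=5.1600
    cross y-line → (3,8), t=5.2885 (wall)
  → r_1 = 5.2885
beam 2: φ=0°, α=165°
  d=(-0.9659,0.2588)  start (6,3)  tX=0.6005 tY=2.2409  stride 1/|dx|=1.0353 1/|dy|=3.8637
    cross x-line → (5,3), t=0.6005
    cross x-line → (4,3), t=1.6357 (wall)
  → r_2 = 1.6357
beam 3: φ=45°, α=210°
  d=(-0.8660,-0.5000)  start (6,3)  tX=0.6697 tY=0.8400  stride 1/|dx|=1.1547 1/|dy|=2.0000
    cross x-line → (5,3), t=0.6697
    cross y-line → (5,2), t=0.8400 (wall)
  → r_3 = 0.8400

ranges = [5.2885, 1.6357, 0.8400]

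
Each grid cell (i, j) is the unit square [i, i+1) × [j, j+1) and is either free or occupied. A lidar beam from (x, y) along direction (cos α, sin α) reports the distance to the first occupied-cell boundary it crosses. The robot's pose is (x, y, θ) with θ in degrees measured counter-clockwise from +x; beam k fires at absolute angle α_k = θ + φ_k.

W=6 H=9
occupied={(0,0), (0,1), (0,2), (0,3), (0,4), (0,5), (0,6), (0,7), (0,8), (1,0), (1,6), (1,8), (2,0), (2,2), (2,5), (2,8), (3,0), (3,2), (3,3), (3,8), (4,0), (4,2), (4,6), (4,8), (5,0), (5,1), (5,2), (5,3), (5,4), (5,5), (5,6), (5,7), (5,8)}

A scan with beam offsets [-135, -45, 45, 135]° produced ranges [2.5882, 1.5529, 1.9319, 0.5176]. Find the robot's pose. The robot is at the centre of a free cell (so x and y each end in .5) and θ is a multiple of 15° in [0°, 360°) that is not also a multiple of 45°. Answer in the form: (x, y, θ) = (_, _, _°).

Candidates: 21 free-cell centres × 16 headings = 336 poses. Raycast each; keep the one whose scan matches to 4 dp.
  (4.5, 4.5, 345°): beam 1 = 1.0000 ≠ 2.5882 ✗
  (2.5, 7.5, 345°): beam 1 = 1.0000 ≠ 2.5882 ✗
  (3.5, 1.5, 120°): beam 1 = 1.5529 ≠ 2.5882 ✗
  (3.5, 1.5, 60°): beam 1 = 0.5176 ≠ 2.5882 ✗
  …
  (1.5, 3.5, 60°): r_1=2.5882, r_2=1.5529, r_3=1.9319, r_4=0.5176 — all match ✓
No second candidate reproduces the full scan.

(x, y, θ) = (1.5, 3.5, 60°)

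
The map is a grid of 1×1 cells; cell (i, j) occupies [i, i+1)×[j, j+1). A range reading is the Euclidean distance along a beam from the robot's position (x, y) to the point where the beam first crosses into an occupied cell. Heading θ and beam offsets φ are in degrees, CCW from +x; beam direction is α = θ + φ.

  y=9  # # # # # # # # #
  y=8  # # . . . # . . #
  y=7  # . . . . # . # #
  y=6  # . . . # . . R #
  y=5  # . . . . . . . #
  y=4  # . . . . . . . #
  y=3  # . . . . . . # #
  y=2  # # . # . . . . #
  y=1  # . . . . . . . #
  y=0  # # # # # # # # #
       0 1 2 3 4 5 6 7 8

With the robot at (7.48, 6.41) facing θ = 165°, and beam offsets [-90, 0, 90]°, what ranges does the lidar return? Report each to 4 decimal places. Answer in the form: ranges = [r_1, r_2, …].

beam 1: φ=-90°, α=75°
  direction (0.2588, 0.9659); cell (7,6); t to first gridline: x 2.0091, y 0.6108 (then +3.8637 / +1.0353)
    (7,7) via y @ 0.6108  # hit
  → r_1 = 0.6108
beam 2: φ=0°, α=165°
  direction (-0.9659, 0.2588); cell (7,6); t to first gridline: x 0.4969, y 2.2796 (then +1.0353 / +3.8637)
    (6,6) via x @ 0.4969
    (5,6) via x @ 1.5322
    (5,7) via y @ 2.2796  # hit
  → r_2 = 2.2796
beam 3: φ=90°, α=255°
  direction (-0.2588, -0.9659); cell (7,6); t to first gridline: x 1.8546, y 0.4245 (then +3.8637 / +1.0353)
    (7,5) via y @ 0.4245
    (7,4) via y @ 1.4597
    (6,4) via x @ 1.8546
    (6,3) via y @ 2.4950
    (6,2) via y @ 3.5303
    (6,1) via y @ 4.5656
    (6,0) via y @ 5.6008  # hit
  → r_3 = 5.6008

ranges = [0.6108, 2.2796, 5.6008]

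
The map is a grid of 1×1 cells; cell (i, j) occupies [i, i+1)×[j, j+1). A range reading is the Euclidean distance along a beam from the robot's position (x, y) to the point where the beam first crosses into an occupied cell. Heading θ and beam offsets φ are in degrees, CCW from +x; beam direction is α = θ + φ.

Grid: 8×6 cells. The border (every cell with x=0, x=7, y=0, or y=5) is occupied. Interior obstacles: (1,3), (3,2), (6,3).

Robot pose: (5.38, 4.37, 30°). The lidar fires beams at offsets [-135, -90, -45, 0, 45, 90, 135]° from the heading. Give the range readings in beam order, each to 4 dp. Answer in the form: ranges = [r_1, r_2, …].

beam 1: φ=-135°, α=255°
  direction (-0.2588, -0.9659); cell (5,4); t to first gridline: x 1.4682, y 0.3831 (then +3.8637 / +1.0353)
    (5,3) via y @ 0.3831
    (5,2) via y @ 1.4183
    (4,2) via x @ 1.4682
    (4,1) via y @ 2.4536
    (4,0) via y @ 3.4889  # hit
  → r_1 = 3.4889
beam 2: φ=-90°, α=300°
  direction (0.5000, -0.8660); cell (5,4); t to first gridline: x 1.2400, y 0.4272 (then +2.0000 / +1.1547)
    (5,3) via y @ 0.4272
    (6,3) via x @ 1.2400  # hit
  → r_2 = 1.2400
beam 3: φ=-45°, α=345°
  direction (0.9659, -0.2588); cell (5,4); t to first gridline: x 0.6419, y 1.4296 (then +1.0353 / +3.8637)
    (6,4) via x @ 0.6419
    (6,3) via y @ 1.4296  # hit
  → r_3 = 1.4296
beam 4: φ=0°, α=30°
  direction (0.8660, 0.5000); cell (5,4); t to first gridline: x 0.7159, y 1.2600 (then +1.1547 / +2.0000)
    (6,4) via x @ 0.7159
    (6,5) via y @ 1.2600  # hit
  → r_4 = 1.2600
beam 5: φ=45°, α=75°
  direction (0.2588, 0.9659); cell (5,4); t to first gridline: x 2.3955, y 0.6522 (then +3.8637 / +1.0353)
    (5,5) via y @ 0.6522  # hit
  → r_5 = 0.6522
beam 6: φ=90°, α=120°
  direction (-0.5000, 0.8660); cell (5,4); t to first gridline: x 0.7600, y 0.7275 (then +2.0000 / +1.1547)
    (5,5) via y @ 0.7275  # hit
  → r_6 = 0.7275
beam 7: φ=135°, α=165°
  direction (-0.9659, 0.2588); cell (5,4); t to first gridline: x 0.3934, y 2.4341 (then +1.0353 / +3.8637)
    (4,4) via x @ 0.3934
    (3,4) via x @ 1.4287
    (3,5) via y @ 2.4341  # hit
  → r_7 = 2.4341

ranges = [3.4889, 1.2400, 1.4296, 1.2600, 0.6522, 0.7275, 2.4341]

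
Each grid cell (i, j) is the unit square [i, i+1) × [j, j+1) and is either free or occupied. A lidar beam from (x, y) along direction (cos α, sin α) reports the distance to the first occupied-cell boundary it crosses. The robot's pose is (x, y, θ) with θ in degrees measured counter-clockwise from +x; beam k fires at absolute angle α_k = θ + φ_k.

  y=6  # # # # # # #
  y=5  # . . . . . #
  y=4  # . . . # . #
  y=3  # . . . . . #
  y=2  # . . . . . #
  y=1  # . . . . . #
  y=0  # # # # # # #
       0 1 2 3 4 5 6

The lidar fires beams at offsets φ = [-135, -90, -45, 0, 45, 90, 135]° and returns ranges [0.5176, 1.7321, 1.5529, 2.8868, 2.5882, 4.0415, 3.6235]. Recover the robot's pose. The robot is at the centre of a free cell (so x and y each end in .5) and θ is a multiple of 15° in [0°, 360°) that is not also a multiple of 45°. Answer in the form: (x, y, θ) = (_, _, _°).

(x, y, θ) = (3.5, 4.5, 150°)

The pose lattice has 24·16 = 384 candidates. Test each by forward raycasting.
  (4.5, 2.5, 255°): beam 1 = 4.0415 ≠ 0.5176 ✗
  (2.5, 2.5, 15°): beam 1 = 1.7321 ≠ 0.5176 ✗
  (1.5, 4.5, 285°): beam 1 = 0.5774 ≠ 0.5176 ✗
  (1.5, 1.5, 240°): beam 1 = 1.9319 ≠ 0.5176 ✗
  …
  (3.5, 4.5, 150°): r_1=0.5176, r_2=1.7321, r_3=1.5529, r_4=2.8868, r_5=2.5882, r_6=4.0415, r_7=3.6235 — all match ✓
Only this pose fits every beam.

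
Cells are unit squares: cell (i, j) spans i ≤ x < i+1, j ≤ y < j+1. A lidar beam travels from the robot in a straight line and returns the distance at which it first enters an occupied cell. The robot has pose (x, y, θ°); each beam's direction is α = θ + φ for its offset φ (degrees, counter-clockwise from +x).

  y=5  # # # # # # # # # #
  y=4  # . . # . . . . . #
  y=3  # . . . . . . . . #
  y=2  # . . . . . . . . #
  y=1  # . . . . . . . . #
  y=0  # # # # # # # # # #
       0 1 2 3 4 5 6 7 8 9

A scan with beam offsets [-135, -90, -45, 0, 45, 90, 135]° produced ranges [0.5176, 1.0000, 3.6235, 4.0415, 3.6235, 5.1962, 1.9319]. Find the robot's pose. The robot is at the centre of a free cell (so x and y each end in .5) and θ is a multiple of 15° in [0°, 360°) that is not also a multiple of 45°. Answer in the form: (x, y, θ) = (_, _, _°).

Candidates: 31 free-cell centres × 16 headings = 496 poses. Raycast each; keep the one whose scan matches to 4 dp.
  (3.5, 1.5, 60°): beam 3 = 5.6940 ≠ 3.6235 ✗
  (7.5, 3.5, 165°): beam 1 = 1.7321 ≠ 0.5176 ✗
  (7.5, 4.5, 195°): beam 1 = 0.5774 ≠ 0.5176 ✗
  (4.5, 3.5, 30°): beam 1 = 2.5882 ≠ 0.5176 ✗
  …
  (5.5, 1.5, 60°): r_1=0.5176, r_2=1.0000, r_3=3.6235, r_4=4.0415, r_5=3.6235, r_6=5.1962, r_7=1.9319 — all match ✓
Unique over the lattice → pose = (5.5, 1.5, 60°).

(x, y, θ) = (5.5, 1.5, 60°)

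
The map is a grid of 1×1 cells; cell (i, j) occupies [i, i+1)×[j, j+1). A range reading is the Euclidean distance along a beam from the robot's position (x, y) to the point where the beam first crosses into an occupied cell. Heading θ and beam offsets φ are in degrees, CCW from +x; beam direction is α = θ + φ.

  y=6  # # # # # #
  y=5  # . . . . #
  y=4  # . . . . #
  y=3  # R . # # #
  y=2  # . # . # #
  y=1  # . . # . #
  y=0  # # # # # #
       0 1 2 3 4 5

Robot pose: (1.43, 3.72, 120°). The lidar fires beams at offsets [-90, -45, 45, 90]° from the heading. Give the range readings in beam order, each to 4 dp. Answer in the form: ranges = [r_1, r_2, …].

beam 1: φ=-90°, α=30°
  cosα=0.8660 sinα=0.5000 | (1,3) | tMaxX 0.6582 tMaxY 0.5600 | tΔX 1.1547 tΔY 2.0000
    t=0.5600 [y] (1,4)
    t=0.6582 [x] (2,4)
    t=1.8129 [x] (3,4)
    t=2.5600 [y] (3,5)
    t=2.9676 [x] (4,5)
    t=4.1223 [x] (5,5) — stop
  → r_1 = 4.1223
beam 2: φ=-45°, α=75°
  cosα=0.2588 sinα=0.9659 | (1,3) | tMaxX 2.2023 tMaxY 0.2899 | tΔX 3.8637 tΔY 1.0353
    t=0.2899 [y] (1,4)
    t=1.3252 [y] (1,5)
    t=2.2023 [x] (2,5)
    t=2.3604 [y] (2,6) — stop
  → r_2 = 2.3604
beam 3: φ=45°, α=165°
  cosα=-0.9659 sinα=0.2588 | (1,3) | tMaxX 0.4452 tMaxY 1.0818 | tΔX 1.0353 tΔY 3.8637
    t=0.4452 [x] (0,3) — stop
  → r_3 = 0.4452
beam 4: φ=90°, α=210°
  cosα=-0.8660 sinα=-0.5000 | (1,3) | tMaxX 0.4965 tMaxY 1.4400 | tΔX 1.1547 tΔY 2.0000
    t=0.4965 [x] (0,3) — stop
  → r_4 = 0.4965

ranges = [4.1223, 2.3604, 0.4452, 0.4965]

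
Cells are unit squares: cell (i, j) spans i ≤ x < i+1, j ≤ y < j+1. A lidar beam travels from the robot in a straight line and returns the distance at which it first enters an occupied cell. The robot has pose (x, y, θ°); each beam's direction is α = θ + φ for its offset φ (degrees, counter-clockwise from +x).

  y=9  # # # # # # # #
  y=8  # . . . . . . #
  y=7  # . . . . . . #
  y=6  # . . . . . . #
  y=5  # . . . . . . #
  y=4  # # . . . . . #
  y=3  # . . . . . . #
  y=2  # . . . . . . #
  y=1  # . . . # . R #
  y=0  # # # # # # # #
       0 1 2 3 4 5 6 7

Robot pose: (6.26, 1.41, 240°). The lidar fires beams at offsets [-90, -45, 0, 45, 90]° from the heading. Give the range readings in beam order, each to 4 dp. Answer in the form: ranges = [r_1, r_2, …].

beam 1: φ=-90°, α=150°
  dir = (cos 150°, sin 150°) = (-0.8660, 0.5000); from cell (6,1)
  next x-line at t=0.3002, next y-line at t=1.1800; Δt_x=1.1547, Δt_y=2.0000
    x: enter (5,1) at t=0.3002
    y: enter (5,2) at t=1.1800
    x: enter (4,2) at t=1.4549
    x: enter (3,2) at t=2.6096
    y: enter (3,3) at t=3.1800
    x: enter (2,3) at t=3.7643
    x: enter (1,3) at t=4.9190
    y: enter (1,4) at t=5.1800 ← occupied
  → r_1 = 5.1800
beam 2: φ=-45°, α=195°
  dir = (cos 195°, sin 195°) = (-0.9659, -0.2588); from cell (6,1)
  next x-line at t=0.2692, next y-line at t=1.5841; Δt_x=1.0353, Δt_y=3.8637
    x: enter (5,1) at t=0.2692
    x: enter (4,1) at t=1.3044 ← occupied
  → r_2 = 1.3044
beam 3: φ=0°, α=240°
  dir = (cos 240°, sin 240°) = (-0.5000, -0.8660); from cell (6,1)
  next x-line at t=0.5200, next y-line at t=0.4734; Δt_x=2.0000, Δt_y=1.1547
    y: enter (6,0) at t=0.4734 ← occupied
  → r_3 = 0.4734
beam 4: φ=45°, α=285°
  dir = (cos 285°, sin 285°) = (0.2588, -0.9659); from cell (6,1)
  next x-line at t=2.8591, next y-line at t=0.4245; Δt_x=3.8637, Δt_y=1.0353
    y: enter (6,0) at t=0.4245 ← occupied
  → r_4 = 0.4245
beam 5: φ=90°, α=330°
  dir = (cos 330°, sin 330°) = (0.8660, -0.5000); from cell (6,1)
  next x-line at t=0.8545, next y-line at t=0.8200; Δt_x=1.1547, Δt_y=2.0000
    y: enter (6,0) at t=0.8200 ← occupied
  → r_5 = 0.8200

ranges = [5.1800, 1.3044, 0.4734, 0.4245, 0.8200]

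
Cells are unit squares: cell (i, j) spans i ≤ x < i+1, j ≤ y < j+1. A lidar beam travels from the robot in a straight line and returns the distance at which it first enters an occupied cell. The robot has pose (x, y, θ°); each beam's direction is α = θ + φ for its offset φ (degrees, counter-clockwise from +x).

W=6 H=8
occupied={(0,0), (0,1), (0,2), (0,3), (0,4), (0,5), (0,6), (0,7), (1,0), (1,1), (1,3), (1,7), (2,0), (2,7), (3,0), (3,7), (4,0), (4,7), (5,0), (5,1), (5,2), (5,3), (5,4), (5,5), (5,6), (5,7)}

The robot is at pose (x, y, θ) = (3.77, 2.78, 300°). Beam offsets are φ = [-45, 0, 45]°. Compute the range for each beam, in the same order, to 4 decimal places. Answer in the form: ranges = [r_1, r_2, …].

beam 1: φ=-45°, α=255°
  direction (-0.2588, -0.9659); cell (3,2); t to first gridline: x 2.9751, y 0.8075 (then +3.8637 / +1.0353)
    (3,1) via y @ 0.8075
    (3,0) via y @ 1.8428  # hit
  → r_1 = 1.8428
beam 2: φ=0°, α=300°
  direction (0.5000, -0.8660); cell (3,2); t to first gridline: x 0.4600, y 0.9007 (then +2.0000 / +1.1547)
    (4,2) via x @ 0.4600
    (4,1) via y @ 0.9007
    (4,0) via y @ 2.0554  # hit
  → r_2 = 2.0554
beam 3: φ=45°, α=345°
  direction (0.9659, -0.2588); cell (3,2); t to first gridline: x 0.2381, y 3.0137 (then +1.0353 / +3.8637)
    (4,2) via x @ 0.2381
    (5,2) via x @ 1.2734  # hit
  → r_3 = 1.2734

ranges = [1.8428, 2.0554, 1.2734]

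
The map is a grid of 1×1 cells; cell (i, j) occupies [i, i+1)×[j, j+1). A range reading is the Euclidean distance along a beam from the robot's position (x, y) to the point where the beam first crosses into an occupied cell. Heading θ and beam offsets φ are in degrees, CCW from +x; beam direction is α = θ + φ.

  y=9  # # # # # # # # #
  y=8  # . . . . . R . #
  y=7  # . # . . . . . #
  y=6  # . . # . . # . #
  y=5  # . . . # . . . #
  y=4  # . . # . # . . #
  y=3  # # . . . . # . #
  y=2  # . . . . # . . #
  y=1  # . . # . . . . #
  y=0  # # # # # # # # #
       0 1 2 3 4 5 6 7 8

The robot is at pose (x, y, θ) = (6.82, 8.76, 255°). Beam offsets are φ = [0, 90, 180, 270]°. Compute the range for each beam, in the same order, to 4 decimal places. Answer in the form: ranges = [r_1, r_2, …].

ranges = [1.8221, 1.2216, 0.2485, 0.9273]

beam 1: φ=0°, α=255°
  cosα=-0.2588 sinα=-0.9659 | (6,8) | tMaxX 3.1682 tMaxY 0.7868 | tΔX 3.8637 tΔY 1.0353
    t=0.7868 [y] (6,7)
    t=1.8221 [y] (6,6) — stop
  → r_1 = 1.8221
beam 2: φ=90°, α=345°
  cosα=0.9659 sinα=-0.2588 | (6,8) | tMaxX 0.1863 tMaxY 2.9364 | tΔX 1.0353 tΔY 3.8637
    t=0.1863 [x] (7,8)
    t=1.2216 [x] (8,8) — stop
  → r_2 = 1.2216
beam 3: φ=180°, α=75°
  cosα=0.2588 sinα=0.9659 | (6,8) | tMaxX 0.6955 tMaxY 0.2485 | tΔX 3.8637 tΔY 1.0353
    t=0.2485 [y] (6,9) — stop
  → r_3 = 0.2485
beam 4: φ=270°, α=165°
  cosα=-0.9659 sinα=0.2588 | (6,8) | tMaxX 0.8489 tMaxY 0.9273 | tΔX 1.0353 tΔY 3.8637
    t=0.8489 [x] (5,8)
    t=0.9273 [y] (5,9) — stop
  → r_4 = 0.9273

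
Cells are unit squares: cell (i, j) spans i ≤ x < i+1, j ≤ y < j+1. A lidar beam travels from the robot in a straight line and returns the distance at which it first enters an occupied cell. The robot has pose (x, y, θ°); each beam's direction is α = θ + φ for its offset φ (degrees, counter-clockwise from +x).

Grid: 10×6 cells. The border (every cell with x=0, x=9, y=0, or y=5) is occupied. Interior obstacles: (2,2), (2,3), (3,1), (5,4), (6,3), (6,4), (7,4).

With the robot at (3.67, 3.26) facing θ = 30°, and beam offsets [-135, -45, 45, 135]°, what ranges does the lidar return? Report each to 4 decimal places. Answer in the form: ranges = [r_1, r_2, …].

beam 1: φ=-135°, α=255°
  direction (-0.2588, -0.9659); cell (3,3); t to first gridline: x 2.5887, y 0.2692 (then +3.8637 / +1.0353)
    (3,2) via y @ 0.2692
    (3,1) via y @ 1.3044  # hit
  → r_1 = 1.3044
beam 2: φ=-45°, α=345°
  direction (0.9659, -0.2588); cell (3,3); t to first gridline: x 0.3416, y 1.0046 (then +1.0353 / +3.8637)
    (4,3) via x @ 0.3416
    (4,2) via y @ 1.0046
    (5,2) via x @ 1.3769
    (6,2) via x @ 2.4122
    (7,2) via x @ 3.4475
    (8,2) via x @ 4.4827
    (8,1) via y @ 4.8683
    (9,1) via x @ 5.5180  # hit
  → r_2 = 5.5180
beam 3: φ=45°, α=75°
  direction (0.2588, 0.9659); cell (3,3); t to first gridline: x 1.2750, y 0.7661 (then +3.8637 / +1.0353)
    (3,4) via y @ 0.7661
    (4,4) via x @ 1.2750
    (4,5) via y @ 1.8014  # hit
  → r_3 = 1.8014
beam 4: φ=135°, α=165°
  direction (-0.9659, 0.2588); cell (3,3); t to first gridline: x 0.6936, y 2.8591 (then +1.0353 / +3.8637)
    (2,3) via x @ 0.6936  # hit
  → r_4 = 0.6936

ranges = [1.3044, 5.5180, 1.8014, 0.6936]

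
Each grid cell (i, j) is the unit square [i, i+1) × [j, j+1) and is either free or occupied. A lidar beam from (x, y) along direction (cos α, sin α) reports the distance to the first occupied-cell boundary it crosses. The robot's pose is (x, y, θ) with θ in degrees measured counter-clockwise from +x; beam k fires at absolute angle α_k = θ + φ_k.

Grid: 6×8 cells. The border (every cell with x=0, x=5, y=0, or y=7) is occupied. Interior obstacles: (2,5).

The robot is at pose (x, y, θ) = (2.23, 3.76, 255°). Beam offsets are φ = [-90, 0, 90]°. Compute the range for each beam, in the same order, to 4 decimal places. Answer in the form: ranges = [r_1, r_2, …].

ranges = [1.2734, 2.8574, 2.8677]

beam 1: φ=-90°, α=165°
  d=(-0.9659,0.2588)  start (2,3)  tX=0.2381 tY=0.9273  stride 1/|dx|=1.0353 1/|dy|=3.8637
    cross x-line → (1,3), t=0.2381
    cross y-line → (1,4), t=0.9273
    cross x-line → (0,4), t=1.2734 (wall)
  → r_1 = 1.2734
beam 2: φ=0°, α=255°
  d=(-0.2588,-0.9659)  start (2,3)  tX=0.8887 tY=0.7868  stride 1/|dx|=3.8637 1/|dy|=1.0353
    cross y-line → (2,2), t=0.7868
    cross x-line → (1,2), t=0.8887
    cross y-line → (1,1), t=1.8221
    cross y-line → (1,0), t=2.8574 (wall)
  → r_2 = 2.8574
beam 3: φ=90°, α=345°
  d=(0.9659,-0.2588)  start (2,3)  tX=0.7972 tY=2.9364  stride 1/|dx|=1.0353 1/|dy|=3.8637
    cross x-line → (3,3), t=0.7972
    cross x-line → (4,3), t=1.8324
    cross x-line → (5,3), t=2.8677 (wall)
  → r_3 = 2.8677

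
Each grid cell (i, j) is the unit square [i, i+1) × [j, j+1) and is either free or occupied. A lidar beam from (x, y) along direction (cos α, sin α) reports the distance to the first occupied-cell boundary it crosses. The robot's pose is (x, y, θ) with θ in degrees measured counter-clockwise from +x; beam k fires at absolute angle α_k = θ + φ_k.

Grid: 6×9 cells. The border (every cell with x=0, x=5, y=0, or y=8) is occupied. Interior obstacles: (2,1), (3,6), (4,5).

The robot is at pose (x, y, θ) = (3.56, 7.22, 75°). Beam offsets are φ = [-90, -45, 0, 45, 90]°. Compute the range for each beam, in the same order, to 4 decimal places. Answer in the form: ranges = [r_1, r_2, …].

beam 1: φ=-90°, α=345°
  cosα=0.9659 sinα=-0.2588 | (3,7) | tMaxX 0.4555 tMaxY 0.8500 | tΔX 1.0353 tΔY 3.8637
    t=0.4555 [x] (4,7)
    t=0.8500 [y] (4,6)
    t=1.4908 [x] (5,6) — stop
  → r_1 = 1.4908
beam 2: φ=-45°, α=30°
  cosα=0.8660 sinα=0.5000 | (3,7) | tMaxX 0.5081 tMaxY 1.5600 | tΔX 1.1547 tΔY 2.0000
    t=0.5081 [x] (4,7)
    t=1.5600 [y] (4,8) — stop
  → r_2 = 1.5600
beam 3: φ=0°, α=75°
  cosα=0.2588 sinα=0.9659 | (3,7) | tMaxX 1.7000 tMaxY 0.8075 | tΔX 3.8637 tΔY 1.0353
    t=0.8075 [y] (3,8) — stop
  → r_3 = 0.8075
beam 4: φ=45°, α=120°
  cosα=-0.5000 sinα=0.8660 | (3,7) | tMaxX 1.1200 tMaxY 0.9007 | tΔX 2.0000 tΔY 1.1547
    t=0.9007 [y] (3,8) — stop
  → r_4 = 0.9007
beam 5: φ=90°, α=165°
  cosα=-0.9659 sinα=0.2588 | (3,7) | tMaxX 0.5798 tMaxY 3.0137 | tΔX 1.0353 tΔY 3.8637
    t=0.5798 [x] (2,7)
    t=1.6150 [x] (1,7)
    t=2.6503 [x] (0,7) — stop
  → r_5 = 2.6503

ranges = [1.4908, 1.5600, 0.8075, 0.9007, 2.6503]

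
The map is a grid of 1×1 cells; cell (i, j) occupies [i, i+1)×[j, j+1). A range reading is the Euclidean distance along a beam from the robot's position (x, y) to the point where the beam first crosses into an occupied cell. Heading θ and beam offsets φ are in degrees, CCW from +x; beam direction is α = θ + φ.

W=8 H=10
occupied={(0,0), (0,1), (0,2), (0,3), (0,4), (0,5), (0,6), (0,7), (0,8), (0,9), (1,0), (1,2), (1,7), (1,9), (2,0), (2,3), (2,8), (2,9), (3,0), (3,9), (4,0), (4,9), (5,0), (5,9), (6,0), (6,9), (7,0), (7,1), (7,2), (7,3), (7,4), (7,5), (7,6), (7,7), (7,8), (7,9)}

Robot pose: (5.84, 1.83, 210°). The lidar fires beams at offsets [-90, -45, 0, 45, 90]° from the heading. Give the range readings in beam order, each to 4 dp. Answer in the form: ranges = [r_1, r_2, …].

beam 1: φ=-90°, α=120°
  d=(-0.5000,0.8660)  start (5,1)  tX=1.6800 tY=0.1963  stride 1/|dx|=2.0000 1/|dy|=1.1547
    cross y-line → (5,2), t=0.1963
    cross y-line → (5,3), t=1.3510
    cross x-line → (4,3), t=1.6800
    cross y-line → (4,4), t=2.5057
    cross y-line → (4,5), t=3.6604
    cross x-line → (3,5), t=3.6800
    cross y-line → (3,6), t=4.8151
    cross x-line → (2,6), t=5.6800
    cross y-line → (2,7), t=5.9698
    cross y-line → (2,8), t=7.1245 (wall)
  → r_1 = 7.1245
beam 2: φ=-45°, α=165°
  d=(-0.9659,0.2588)  start (5,1)  tX=0.8696 tY=0.6568  stride 1/|dx|=1.0353 1/|dy|=3.8637
    cross y-line → (5,2), t=0.6568
    cross x-line → (4,2), t=0.8696
    cross x-line → (3,2), t=1.9049
    cross x-line → (2,2), t=2.9402
    cross x-line → (1,2), t=3.9755 (wall)
  → r_2 = 3.9755
beam 3: φ=0°, α=210°
  d=(-0.8660,-0.5000)  start (5,1)  tX=0.9699 tY=1.6600  stride 1/|dx|=1.1547 1/|dy|=2.0000
    cross x-line → (4,1), t=0.9699
    cross y-line → (4,0), t=1.6600 (wall)
  → r_3 = 1.6600
beam 4: φ=45°, α=255°
  d=(-0.2588,-0.9659)  start (5,1)  tX=3.2455 tY=0.8593  stride 1/|dx|=3.8637 1/|dy|=1.0353
    cross y-line → (5,0), t=0.8593 (wall)
  → r_4 = 0.8593
beam 5: φ=90°, α=300°
  d=(0.5000,-0.8660)  start (5,1)  tX=0.3200 tY=0.9584  stride 1/|dx|=2.0000 1/|dy|=1.1547
    cross x-line → (6,1), t=0.3200
    cross y-line → (6,0), t=0.9584 (wall)
  → r_5 = 0.9584

ranges = [7.1245, 3.9755, 1.6600, 0.8593, 0.9584]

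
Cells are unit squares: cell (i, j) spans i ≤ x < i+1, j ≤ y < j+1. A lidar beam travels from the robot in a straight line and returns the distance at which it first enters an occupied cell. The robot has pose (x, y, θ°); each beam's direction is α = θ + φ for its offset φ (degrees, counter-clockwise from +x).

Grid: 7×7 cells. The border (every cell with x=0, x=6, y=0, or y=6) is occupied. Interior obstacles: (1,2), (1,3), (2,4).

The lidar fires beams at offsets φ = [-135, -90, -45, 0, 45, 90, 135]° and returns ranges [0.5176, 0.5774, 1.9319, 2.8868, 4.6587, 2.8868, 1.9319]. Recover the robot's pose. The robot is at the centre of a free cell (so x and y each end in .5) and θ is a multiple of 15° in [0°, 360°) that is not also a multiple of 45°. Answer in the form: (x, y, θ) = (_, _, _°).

Candidates: 22 free-cell centres × 16 headings = 352 poses. Raycast each; keep the one whose scan matches to 4 dp.
  (1.5, 5.5, 210°): beam 3 = 0.5176 ≠ 1.9319 ✗
  (1.5, 4.5, 105°): beam 1 = 0.5774 ≠ 0.5176 ✗
  (3.5, 1.5, 165°): beam 1 = 2.8868 ≠ 0.5176 ✗
  …
  (3.5, 1.5, 30°): r_1=0.5176, r_2=0.5774, r_3=1.9319, r_4=2.8868, r_5=4.6587, r_6=2.8868, r_7=1.9319 — all match ✓
Only this pose fits every beam.

(x, y, θ) = (3.5, 1.5, 30°)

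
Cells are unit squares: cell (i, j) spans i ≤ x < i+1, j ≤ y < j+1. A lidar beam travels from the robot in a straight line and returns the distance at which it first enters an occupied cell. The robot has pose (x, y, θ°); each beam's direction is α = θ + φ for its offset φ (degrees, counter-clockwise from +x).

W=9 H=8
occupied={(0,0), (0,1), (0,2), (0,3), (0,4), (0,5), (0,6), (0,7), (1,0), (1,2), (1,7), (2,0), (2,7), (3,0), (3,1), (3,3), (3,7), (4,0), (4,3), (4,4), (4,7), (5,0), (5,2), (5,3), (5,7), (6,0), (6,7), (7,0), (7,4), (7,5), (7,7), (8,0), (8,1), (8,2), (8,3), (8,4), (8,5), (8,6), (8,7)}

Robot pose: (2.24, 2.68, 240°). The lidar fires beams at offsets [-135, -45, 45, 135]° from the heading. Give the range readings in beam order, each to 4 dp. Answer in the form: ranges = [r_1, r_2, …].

ranges = [4.4724, 0.2485, 1.7393, 1.2364]

beam 1: φ=-135°, α=105°
  cosα=-0.2588 sinα=0.9659 | (2,2) | tMaxX 0.9273 tMaxY 0.3313 | tΔX 3.8637 tΔY 1.0353
    t=0.3313 [y] (2,3)
    t=0.9273 [x] (1,3)
    t=1.3666 [y] (1,4)
    t=2.4018 [y] (1,5)
    t=3.4371 [y] (1,6)
    t=4.4724 [y] (1,7) — stop
  → r_1 = 4.4724
beam 2: φ=-45°, α=195°
  cosα=-0.9659 sinα=-0.2588 | (2,2) | tMaxX 0.2485 tMaxY 2.6273 | tΔX 1.0353 tΔY 3.8637
    t=0.2485 [x] (1,2) — stop
  → r_2 = 0.2485
beam 3: φ=45°, α=285°
  cosα=0.2588 sinα=-0.9659 | (2,2) | tMaxX 2.9364 tMaxY 0.7040 | tΔX 3.8637 tΔY 1.0353
    t=0.7040 [y] (2,1)
    t=1.7393 [y] (2,0) — stop
  → r_3 = 1.7393
beam 4: φ=135°, α=15°
  cosα=0.9659 sinα=0.2588 | (2,2) | tMaxX 0.7868 tMaxY 1.2364 | tΔX 1.0353 tΔY 3.8637
    t=0.7868 [x] (3,2)
    t=1.2364 [y] (3,3) — stop
  → r_4 = 1.2364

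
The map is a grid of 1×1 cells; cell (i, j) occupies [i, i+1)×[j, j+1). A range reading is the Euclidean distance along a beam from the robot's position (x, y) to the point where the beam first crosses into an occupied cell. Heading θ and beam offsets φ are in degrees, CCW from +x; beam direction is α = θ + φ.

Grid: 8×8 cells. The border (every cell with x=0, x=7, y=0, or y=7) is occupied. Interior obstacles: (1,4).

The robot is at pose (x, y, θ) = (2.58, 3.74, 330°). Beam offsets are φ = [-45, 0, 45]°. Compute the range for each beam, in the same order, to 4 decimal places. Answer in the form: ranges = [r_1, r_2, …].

beam 1: φ=-45°, α=285°
  d=(0.2588,-0.9659)  start (2,3)  tX=1.6228 tY=0.7661  stride 1/|dx|=3.8637 1/|dy|=1.0353
    cross y-line → (2,2), t=0.7661
    cross x-line → (3,2), t=1.6228
    cross y-line → (3,1), t=1.8014
    cross y-line → (3,0), t=2.8367 (wall)
  → r_1 = 2.8367
beam 2: φ=0°, α=330°
  d=(0.8660,-0.5000)  start (2,3)  tX=0.4850 tY=1.4800  stride 1/|dx|=1.1547 1/|dy|=2.0000
    cross x-line → (3,3), t=0.4850
    cross y-line → (3,2), t=1.4800
    cross x-line → (4,2), t=1.6397
    cross x-line → (5,2), t=2.7944
    cross y-line → (5,1), t=3.4800
    cross x-line → (6,1), t=3.9491
    cross x-line → (7,1), t=5.1038 (wall)
  → r_2 = 5.1038
beam 3: φ=45°, α=15°
  d=(0.9659,0.2588)  start (2,3)  tX=0.4348 tY=1.0046  stride 1/|dx|=1.0353 1/|dy|=3.8637
    cross x-line → (3,3), t=0.4348
    cross y-line → (3,4), t=1.0046
    cross x-line → (4,4), t=1.4701
    cross x-line → (5,4), t=2.5054
    cross x-line → (6,4), t=3.5406
    cross x-line → (7,4), t=4.5759 (wall)
  → r_3 = 4.5759

ranges = [2.8367, 5.1038, 4.5759]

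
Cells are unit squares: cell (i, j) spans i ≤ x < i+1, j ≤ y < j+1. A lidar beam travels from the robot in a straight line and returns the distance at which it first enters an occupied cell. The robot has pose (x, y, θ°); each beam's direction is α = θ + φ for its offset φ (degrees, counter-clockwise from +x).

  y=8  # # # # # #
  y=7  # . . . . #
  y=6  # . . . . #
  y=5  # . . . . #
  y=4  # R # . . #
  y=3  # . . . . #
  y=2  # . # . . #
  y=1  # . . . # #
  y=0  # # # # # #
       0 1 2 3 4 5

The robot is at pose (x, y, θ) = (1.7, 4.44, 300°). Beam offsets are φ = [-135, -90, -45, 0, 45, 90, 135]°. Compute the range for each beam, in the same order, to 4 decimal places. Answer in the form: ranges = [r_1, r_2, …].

beam 1: φ=-135°, α=165°
  cosα=-0.9659 sinα=0.2588 | (1,4) | tMaxX 0.7247 tMaxY 2.1637 | tΔX 1.0353 tΔY 3.8637
    t=0.7247 [x] (0,4) — stop
  → r_1 = 0.7247
beam 2: φ=-90°, α=210°
  cosα=-0.8660 sinα=-0.5000 | (1,4) | tMaxX 0.8083 tMaxY 0.8800 | tΔX 1.1547 tΔY 2.0000
    t=0.8083 [x] (0,4) — stop
  → r_2 = 0.8083
beam 3: φ=-45°, α=255°
  cosα=-0.2588 sinα=-0.9659 | (1,4) | tMaxX 2.7046 tMaxY 0.4555 | tΔX 3.8637 tΔY 1.0353
    t=0.4555 [y] (1,3)
    t=1.4908 [y] (1,2)
    t=2.5261 [y] (1,1)
    t=2.7046 [x] (0,1) — stop
  → r_3 = 2.7046
beam 4: φ=0°, α=300°
  cosα=0.5000 sinα=-0.8660 | (1,4) | tMaxX 0.6000 tMaxY 0.5081 | tΔX 2.0000 tΔY 1.1547
    t=0.5081 [y] (1,3)
    t=0.6000 [x] (2,3)
    t=1.6628 [y] (2,2) — stop
  → r_4 = 1.6628
beam 5: φ=45°, α=345°
  cosα=0.9659 sinα=-0.2588 | (1,4) | tMaxX 0.3106 tMaxY 1.7000 | tΔX 1.0353 tΔY 3.8637
    t=0.3106 [x] (2,4) — stop
  → r_5 = 0.3106
beam 6: φ=90°, α=30°
  cosα=0.8660 sinα=0.5000 | (1,4) | tMaxX 0.3464 tMaxY 1.1200 | tΔX 1.1547 tΔY 2.0000
    t=0.3464 [x] (2,4) — stop
  → r_6 = 0.3464
beam 7: φ=135°, α=75°
  cosα=0.2588 sinα=0.9659 | (1,4) | tMaxX 1.1591 tMaxY 0.5798 | tΔX 3.8637 tΔY 1.0353
    t=0.5798 [y] (1,5)
    t=1.1591 [x] (2,5)
    t=1.6150 [y] (2,6)
    t=2.6503 [y] (2,7)
    t=3.6856 [y] (2,8) — stop
  → r_7 = 3.6856

ranges = [0.7247, 0.8083, 2.7046, 1.6628, 0.3106, 0.3464, 3.6856]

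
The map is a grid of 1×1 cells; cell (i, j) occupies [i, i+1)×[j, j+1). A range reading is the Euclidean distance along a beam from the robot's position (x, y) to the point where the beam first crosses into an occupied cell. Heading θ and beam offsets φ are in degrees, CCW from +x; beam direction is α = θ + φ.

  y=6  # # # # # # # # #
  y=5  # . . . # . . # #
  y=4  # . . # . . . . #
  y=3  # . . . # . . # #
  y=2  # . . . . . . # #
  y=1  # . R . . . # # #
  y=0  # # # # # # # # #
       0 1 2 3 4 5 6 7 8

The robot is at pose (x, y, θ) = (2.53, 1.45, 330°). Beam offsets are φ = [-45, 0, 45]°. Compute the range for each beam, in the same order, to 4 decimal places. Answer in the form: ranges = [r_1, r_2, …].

ranges = [0.4659, 0.9000, 4.6277]

beam 1: φ=-45°, α=285°
  d=(0.2588,-0.9659)  start (2,1)  tX=1.8159 tY=0.4659  stride 1/|dx|=3.8637 1/|dy|=1.0353
    cross y-line → (2,0), t=0.4659 (wall)
  → r_1 = 0.4659
beam 2: φ=0°, α=330°
  d=(0.8660,-0.5000)  start (2,1)  tX=0.5427 tY=0.9000  stride 1/|dx|=1.1547 1/|dy|=2.0000
    cross x-line → (3,1), t=0.5427
    cross y-line → (3,0), t=0.9000 (wall)
  → r_2 = 0.9000
beam 3: φ=45°, α=15°
  d=(0.9659,0.2588)  start (2,1)  tX=0.4866 tY=2.1250  stride 1/|dx|=1.0353 1/|dy|=3.8637
    cross x-line → (3,1), t=0.4866
    cross x-line → (4,1), t=1.5219
    cross y-line → (4,2), t=2.1250
    cross x-line → (5,2), t=2.5571
    cross x-line → (6,2), t=3.5924
    cross x-line → (7,2), t=4.6277 (wall)
  → r_3 = 4.6277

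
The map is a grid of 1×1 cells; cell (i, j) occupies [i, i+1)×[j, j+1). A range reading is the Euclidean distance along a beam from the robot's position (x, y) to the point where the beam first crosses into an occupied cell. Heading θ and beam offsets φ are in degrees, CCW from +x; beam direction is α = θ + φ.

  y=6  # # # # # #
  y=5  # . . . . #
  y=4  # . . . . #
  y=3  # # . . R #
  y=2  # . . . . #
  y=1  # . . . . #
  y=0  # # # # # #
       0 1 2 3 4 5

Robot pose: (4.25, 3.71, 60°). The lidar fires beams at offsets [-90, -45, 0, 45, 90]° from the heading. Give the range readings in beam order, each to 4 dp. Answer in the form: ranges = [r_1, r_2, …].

beam 1: φ=-90°, α=330°
  cosα=0.8660 sinα=-0.5000 | (4,3) | tMaxX 0.8660 tMaxY 1.4200 | tΔX 1.1547 tΔY 2.0000
    t=0.8660 [x] (5,3) — stop
  → r_1 = 0.8660
beam 2: φ=-45°, α=15°
  cosα=0.9659 sinα=0.2588 | (4,3) | tMaxX 0.7765 tMaxY 1.1205 | tΔX 1.0353 tΔY 3.8637
    t=0.7765 [x] (5,3) — stop
  → r_2 = 0.7765
beam 3: φ=0°, α=60°
  cosα=0.5000 sinα=0.8660 | (4,3) | tMaxX 1.5000 tMaxY 0.3349 | tΔX 2.0000 tΔY 1.1547
    t=0.3349 [y] (4,4)
    t=1.4896 [y] (4,5)
    t=1.5000 [x] (5,5) — stop
  → r_3 = 1.5000
beam 4: φ=45°, α=105°
  cosα=-0.2588 sinα=0.9659 | (4,3) | tMaxX 0.9659 tMaxY 0.3002 | tΔX 3.8637 tΔY 1.0353
    t=0.3002 [y] (4,4)
    t=0.9659 [x] (3,4)
    t=1.3355 [y] (3,5)
    t=2.3708 [y] (3,6) — stop
  → r_4 = 2.3708
beam 5: φ=90°, α=150°
  cosα=-0.8660 sinα=0.5000 | (4,3) | tMaxX 0.2887 tMaxY 0.5800 | tΔX 1.1547 tΔY 2.0000
    t=0.2887 [x] (3,3)
    t=0.5800 [y] (3,4)
    t=1.4434 [x] (2,4)
    t=2.5800 [y] (2,5)
    t=2.5981 [x] (1,5)
    t=3.7528 [x] (0,5) — stop
  → r_5 = 3.7528

ranges = [0.8660, 0.7765, 1.5000, 2.3708, 3.7528]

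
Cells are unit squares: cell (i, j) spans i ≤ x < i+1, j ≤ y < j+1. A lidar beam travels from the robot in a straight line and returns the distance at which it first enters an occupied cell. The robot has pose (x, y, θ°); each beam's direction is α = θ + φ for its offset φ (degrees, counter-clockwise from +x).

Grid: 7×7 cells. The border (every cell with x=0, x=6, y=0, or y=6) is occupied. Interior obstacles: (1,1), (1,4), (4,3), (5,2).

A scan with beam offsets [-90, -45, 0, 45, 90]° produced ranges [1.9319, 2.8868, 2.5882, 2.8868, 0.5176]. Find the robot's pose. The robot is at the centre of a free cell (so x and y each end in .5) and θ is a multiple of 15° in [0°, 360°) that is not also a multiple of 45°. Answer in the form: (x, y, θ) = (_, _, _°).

The pose lattice has 21·16 = 336 candidates. Test each by forward raycasting.
  (5.5, 3.5, 345°): beam 1 = 0.5176 ≠ 1.9319 ✗
  (4.5, 4.5, 165°): beam 1 = 1.5529 ≠ 1.9319 ✗
  (5.5, 1.5, 30°): beam 1 = 0.5774 ≠ 1.9319 ✗
  (3.5, 4.5, 30°): beam 1 = 1.0000 ≠ 1.9319 ✗
  (1.5, 3.5, 105°): beam 1 = 4.6587 ≠ 1.9319 ✗
  …
  (3.5, 3.5, 255°): r_1=1.9319, r_2=2.8868, r_3=2.5882, r_4=2.8868, r_5=0.5176 — all match ✓
Unique over the lattice → pose = (3.5, 3.5, 255°).

(x, y, θ) = (3.5, 3.5, 255°)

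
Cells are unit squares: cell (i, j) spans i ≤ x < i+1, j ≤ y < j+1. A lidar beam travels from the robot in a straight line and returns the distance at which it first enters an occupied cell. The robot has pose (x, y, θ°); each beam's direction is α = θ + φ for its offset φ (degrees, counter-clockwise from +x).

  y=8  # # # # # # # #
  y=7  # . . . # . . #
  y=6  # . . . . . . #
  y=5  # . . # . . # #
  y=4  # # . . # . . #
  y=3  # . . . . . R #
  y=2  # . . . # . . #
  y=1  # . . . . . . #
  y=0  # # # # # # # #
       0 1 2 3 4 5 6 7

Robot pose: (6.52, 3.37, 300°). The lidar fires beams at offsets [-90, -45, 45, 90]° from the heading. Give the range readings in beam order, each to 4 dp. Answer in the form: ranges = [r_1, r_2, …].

ranges = [1.7551, 2.4536, 0.4969, 0.5543]

beam 1: φ=-90°, α=210°
  direction (-0.8660, -0.5000); cell (6,3); t to first gridline: x 0.6004, y 0.7400 (then +1.1547 / +2.0000)
    (5,3) via x @ 0.6004
    (5,2) via y @ 0.7400
    (4,2) via x @ 1.7551  # hit
  → r_1 = 1.7551
beam 2: φ=-45°, α=255°
  direction (-0.2588, -0.9659); cell (6,3); t to first gridline: x 2.0091, y 0.3831 (then +3.8637 / +1.0353)
    (6,2) via y @ 0.3831
    (6,1) via y @ 1.4183
    (5,1) via x @ 2.0091
    (5,0) via y @ 2.4536  # hit
  → r_2 = 2.4536
beam 3: φ=45°, α=345°
  direction (0.9659, -0.2588); cell (6,3); t to first gridline: x 0.4969, y 1.4296 (then +1.0353 / +3.8637)
    (7,3) via x @ 0.4969  # hit
  → r_3 = 0.4969
beam 4: φ=90°, α=30°
  direction (0.8660, 0.5000); cell (6,3); t to first gridline: x 0.5543, y 1.2600 (then +1.1547 / +2.0000)
    (7,3) via x @ 0.5543  # hit
  → r_4 = 0.5543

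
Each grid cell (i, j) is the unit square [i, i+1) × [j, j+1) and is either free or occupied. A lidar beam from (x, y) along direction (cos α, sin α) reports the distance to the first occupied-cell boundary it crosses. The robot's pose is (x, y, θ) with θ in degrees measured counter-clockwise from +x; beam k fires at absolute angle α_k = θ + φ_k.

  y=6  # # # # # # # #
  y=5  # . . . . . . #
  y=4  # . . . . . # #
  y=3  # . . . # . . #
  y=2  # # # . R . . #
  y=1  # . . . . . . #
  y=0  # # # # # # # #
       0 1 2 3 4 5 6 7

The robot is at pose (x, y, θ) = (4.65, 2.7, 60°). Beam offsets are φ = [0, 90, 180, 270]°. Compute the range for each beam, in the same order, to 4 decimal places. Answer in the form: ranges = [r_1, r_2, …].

ranges = [0.3464, 0.6000, 1.9630, 2.7135]

beam 1: φ=0°, α=60°
  cosα=0.5000 sinα=0.8660 | (4,2) | tMaxX 0.7000 tMaxY 0.3464 | tΔX 2.0000 tΔY 1.1547
    t=0.3464 [y] (4,3) — stop
  → r_1 = 0.3464
beam 2: φ=90°, α=150°
  cosα=-0.8660 sinα=0.5000 | (4,2) | tMaxX 0.7506 tMaxY 0.6000 | tΔX 1.1547 tΔY 2.0000
    t=0.6000 [y] (4,3) — stop
  → r_2 = 0.6000
beam 3: φ=180°, α=240°
  cosα=-0.5000 sinα=-0.8660 | (4,2) | tMaxX 1.3000 tMaxY 0.8083 | tΔX 2.0000 tΔY 1.1547
    t=0.8083 [y] (4,1)
    t=1.3000 [x] (3,1)
    t=1.9630 [y] (3,0) — stop
  → r_3 = 1.9630
beam 4: φ=270°, α=330°
  cosα=0.8660 sinα=-0.5000 | (4,2) | tMaxX 0.4041 tMaxY 1.4000 | tΔX 1.1547 tΔY 2.0000
    t=0.4041 [x] (5,2)
    t=1.4000 [y] (5,1)
    t=1.5588 [x] (6,1)
    t=2.7135 [x] (7,1) — stop
  → r_4 = 2.7135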